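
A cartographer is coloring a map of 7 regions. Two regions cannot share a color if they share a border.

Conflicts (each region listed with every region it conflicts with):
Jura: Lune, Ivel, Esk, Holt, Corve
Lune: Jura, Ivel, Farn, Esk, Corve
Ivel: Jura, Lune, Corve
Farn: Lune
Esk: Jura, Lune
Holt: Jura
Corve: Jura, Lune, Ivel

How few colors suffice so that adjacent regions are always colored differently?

Jura, Lune, Ivel, Corve pairwise conflict, so at least 4 colors are needed.
4 colors suffice: color 1 → {Jura, Farn}; color 2 → {Lune, Holt}; color 3 → {Esk, Corve}; color 4 → {Ivel}. Each listed conflict is separated.

4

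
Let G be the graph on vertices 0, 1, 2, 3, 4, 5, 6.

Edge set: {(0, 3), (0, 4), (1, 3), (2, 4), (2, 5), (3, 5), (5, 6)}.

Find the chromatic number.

3

The cycle 2-5-3-0-4-2 has odd length 5, so it cannot be 2-colored; at least 3 colors are needed.
A valid assignment using 3 colors: 0=blue, 1=blue, 2=green, 3=red, 4=red, 5=blue, 6=red. Every edge joins two different colors.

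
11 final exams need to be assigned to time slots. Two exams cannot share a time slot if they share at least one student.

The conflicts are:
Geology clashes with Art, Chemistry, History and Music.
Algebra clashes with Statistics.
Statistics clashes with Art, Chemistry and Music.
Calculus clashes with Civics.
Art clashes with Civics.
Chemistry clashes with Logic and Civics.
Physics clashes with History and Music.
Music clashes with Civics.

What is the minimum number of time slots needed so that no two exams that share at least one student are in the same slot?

Statistics and Art conflict, so at least 2 time slots are needed.
A valid assignment using 2 time slots: Geology=1, Algebra=2, Statistics=1, Calculus=2, Art=2, Chemistry=2, Logic=1, Physics=1, History=2, Music=2, Civics=1. No two conflicting exams share a time slot.

2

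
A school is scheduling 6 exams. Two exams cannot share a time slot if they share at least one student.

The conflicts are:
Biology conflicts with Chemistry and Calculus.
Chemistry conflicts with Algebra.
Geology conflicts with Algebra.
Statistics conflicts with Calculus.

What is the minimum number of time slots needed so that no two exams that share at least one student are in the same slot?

Geology and Algebra conflict, so at least 2 time slots are needed.
2 time slots suffice: time slot 1 → {Chemistry, Geology, Calculus}; time slot 2 → {Biology, Statistics, Algebra}. Every pair that conflicts lands in different time slots.

2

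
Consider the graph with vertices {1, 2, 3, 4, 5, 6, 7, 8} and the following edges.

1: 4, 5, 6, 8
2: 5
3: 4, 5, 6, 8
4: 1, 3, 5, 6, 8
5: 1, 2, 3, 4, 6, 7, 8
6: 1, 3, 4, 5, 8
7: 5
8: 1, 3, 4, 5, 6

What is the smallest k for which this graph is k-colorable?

3, 4, 5, 6, 8 are pairwise adjacent (a clique of size 5), so at least 5 colors are needed.
5 colors suffice: 1=e, 2=b, 3=e, 4=d, 5=a, 6=c, 7=b, 8=b. Each edge has distinct colors on its endpoints.

5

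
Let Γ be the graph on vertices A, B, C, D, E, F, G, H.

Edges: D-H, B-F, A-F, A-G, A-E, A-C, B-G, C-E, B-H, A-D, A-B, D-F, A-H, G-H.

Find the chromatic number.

A, B, G, H are pairwise adjacent (a clique of size 4), so at least 4 colors are needed.
4 colors suffice: A=1, B=2, C=3, D=2, E=2, F=3, G=4, H=3. Each edge has distinct colors on its endpoints.

4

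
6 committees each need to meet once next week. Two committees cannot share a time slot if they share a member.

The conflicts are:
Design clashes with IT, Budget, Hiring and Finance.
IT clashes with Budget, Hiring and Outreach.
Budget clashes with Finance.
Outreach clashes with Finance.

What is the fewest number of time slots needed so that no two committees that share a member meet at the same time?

3

Design, Budget, Finance pairwise conflict, so at least 3 time slots are needed.
A valid assignment using 3 time slots: Design=1, IT=2, Budget=3, Hiring=3, Outreach=1, Finance=2. No two conflicting committees share a time slot.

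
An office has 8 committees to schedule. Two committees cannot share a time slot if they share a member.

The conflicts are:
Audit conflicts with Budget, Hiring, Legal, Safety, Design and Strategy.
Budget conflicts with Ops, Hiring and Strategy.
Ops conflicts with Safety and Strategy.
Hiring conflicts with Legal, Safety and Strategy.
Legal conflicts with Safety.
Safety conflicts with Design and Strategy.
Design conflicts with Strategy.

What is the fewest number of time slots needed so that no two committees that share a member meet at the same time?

Audit, Safety, Design, Strategy are mutually in conflict, so at least 4 time slots are needed.
4 time slots suffice: time slot 1 → {Budget, Safety}; time slot 2 → {Legal, Strategy}; time slot 3 → {Audit, Ops}; time slot 4 → {Hiring, Design}. No two conflicting committees share a time slot.

4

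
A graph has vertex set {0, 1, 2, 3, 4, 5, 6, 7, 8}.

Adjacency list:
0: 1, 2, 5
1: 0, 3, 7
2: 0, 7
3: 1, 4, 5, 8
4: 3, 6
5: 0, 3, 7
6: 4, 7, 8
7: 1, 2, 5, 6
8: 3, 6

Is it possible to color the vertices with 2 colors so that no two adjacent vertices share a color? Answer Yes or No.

The cycle 7-6-8-3-5-7 has odd length 5, so it cannot be 2-colored; at least 3 colors are needed.
So 2 colors are not enough.

No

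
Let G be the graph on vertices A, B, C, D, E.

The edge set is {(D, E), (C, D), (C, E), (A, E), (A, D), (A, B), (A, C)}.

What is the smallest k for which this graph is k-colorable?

A, C, D, E are mutually adjacent (a clique of size 4), so at least 4 colors are needed.
4 colors suffice: A=red, B=blue, C=blue, D=yellow, E=green. Each edge has distinct colors on its endpoints.

4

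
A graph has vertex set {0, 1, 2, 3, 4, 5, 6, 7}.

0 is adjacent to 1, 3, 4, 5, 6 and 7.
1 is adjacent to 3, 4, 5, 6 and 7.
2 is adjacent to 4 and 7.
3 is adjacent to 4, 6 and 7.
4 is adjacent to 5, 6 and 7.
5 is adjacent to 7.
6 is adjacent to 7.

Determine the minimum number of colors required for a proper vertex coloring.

0, 1, 3, 4, 6, 7 are pairwise adjacent (a clique of size 6), so at least 6 colors are needed.
6 colors suffice: color a → {7}; color b → {4}; color c → {1, 2}; color d → {0}; color e → {3, 5}; color f → {6}. Every edge joins two different colors.

6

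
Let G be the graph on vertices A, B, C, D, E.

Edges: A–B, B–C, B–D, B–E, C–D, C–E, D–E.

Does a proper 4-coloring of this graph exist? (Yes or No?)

The chromatic number is 4. B, C, D, E form a clique, so at least 4 colors are needed.
4 colors suffice: color 1 → {B}; color 2 → {A, C}; color 3 → {D}; color 4 → {E}.
That is already a proper 4-coloring.

Yes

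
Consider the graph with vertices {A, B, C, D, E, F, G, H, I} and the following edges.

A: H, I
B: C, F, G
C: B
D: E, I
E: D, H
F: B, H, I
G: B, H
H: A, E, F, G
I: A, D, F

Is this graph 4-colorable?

The chromatic number is 3. The cycle I-F-H-E-D-I has odd length 5, so it cannot be 2-colored; at least 3 colors are needed.
3 colors suffice: color red → {B, H, I}; color blue → {A, C, E, F, G}; color green → {D}.
Since 4 ≥ 3, a proper 4-coloring certainly exists.

Yes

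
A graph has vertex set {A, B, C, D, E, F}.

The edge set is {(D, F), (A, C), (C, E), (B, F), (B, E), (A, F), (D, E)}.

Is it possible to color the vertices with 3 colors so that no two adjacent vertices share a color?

The chromatic number is 3. The cycle D-F-A-C-E-D has odd length 5, so it cannot be 2-colored; at least 3 colors are needed.
A valid assignment using 3 colors: A=2, B=2, C=3, D=2, E=1, F=1.
That is already a proper 3-coloring.

Yes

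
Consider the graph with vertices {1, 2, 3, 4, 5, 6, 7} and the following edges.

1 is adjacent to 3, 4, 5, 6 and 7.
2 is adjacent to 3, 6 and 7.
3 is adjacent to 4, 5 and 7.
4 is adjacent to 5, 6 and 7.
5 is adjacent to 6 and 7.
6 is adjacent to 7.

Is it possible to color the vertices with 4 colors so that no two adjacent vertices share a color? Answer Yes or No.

No

1, 4, 5, 6, 7 are pairwise adjacent (a clique of size 5), so at least 5 colors are needed.
So 4 colors are not enough.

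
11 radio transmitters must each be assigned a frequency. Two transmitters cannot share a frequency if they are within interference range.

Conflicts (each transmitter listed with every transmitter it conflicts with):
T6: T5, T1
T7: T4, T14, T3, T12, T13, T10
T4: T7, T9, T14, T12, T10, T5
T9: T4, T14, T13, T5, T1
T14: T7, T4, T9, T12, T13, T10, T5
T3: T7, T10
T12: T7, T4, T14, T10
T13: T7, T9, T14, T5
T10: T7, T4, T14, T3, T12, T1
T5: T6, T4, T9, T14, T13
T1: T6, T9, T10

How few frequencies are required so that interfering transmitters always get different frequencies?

5

T7, T4, T14, T12, T10 pairwise conflict, so at least 5 frequencies are needed.
5 frequencies suffice: T6=3, T7=2, T4=4, T9=3, T14=1, T3=1, T12=5, T13=4, T10=3, T5=2, T1=1. Every pair that conflicts lands in different frequencies.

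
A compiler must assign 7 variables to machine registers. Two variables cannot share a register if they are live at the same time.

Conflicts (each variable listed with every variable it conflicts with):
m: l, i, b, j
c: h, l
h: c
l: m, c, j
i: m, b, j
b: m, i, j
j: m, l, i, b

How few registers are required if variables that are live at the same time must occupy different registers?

m, i, b, j are mutually in conflict, so at least 4 registers are needed.
4 registers suffice: register 1 → {m, c}; register 2 → {h, j}; register 3 → {l, i}; register 4 → {b}. Every pair that conflicts lands in different registers.

4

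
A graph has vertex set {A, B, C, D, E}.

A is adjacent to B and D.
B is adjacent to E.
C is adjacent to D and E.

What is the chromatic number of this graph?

The cycle D-A-B-E-C-D has odd length 5, so it cannot be 2-colored; at least 3 colors are needed.
3 colors suffice: color 1 → {B, C}; color 2 → {A, E}; color 3 → {D}. Every edge joins two different colors.

3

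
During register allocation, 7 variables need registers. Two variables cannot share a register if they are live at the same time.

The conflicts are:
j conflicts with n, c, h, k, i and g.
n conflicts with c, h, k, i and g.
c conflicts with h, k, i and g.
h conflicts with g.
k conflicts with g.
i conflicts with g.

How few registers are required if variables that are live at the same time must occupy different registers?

5

j, n, c, h, g pairwise conflict, so at least 5 registers are needed.
5 registers suffice: register 1 → {j}; register 2 → {n}; register 3 → {g}; register 4 → {c}; register 5 → {h, k, i}. Every pair that conflicts lands in different registers.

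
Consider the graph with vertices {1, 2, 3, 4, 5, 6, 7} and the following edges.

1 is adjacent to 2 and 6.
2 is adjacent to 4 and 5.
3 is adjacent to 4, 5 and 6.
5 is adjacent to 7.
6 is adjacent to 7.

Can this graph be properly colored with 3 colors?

The chromatic number is 3. The cycle 2-5-7-6-1-2 has odd length 5, so it cannot be 2-colored; at least 3 colors are needed.
A valid assignment using 3 colors: 1=green, 2=red, 3=red, 4=blue, 5=blue, 6=blue, 7=red.
That is already a proper 3-coloring.

Yes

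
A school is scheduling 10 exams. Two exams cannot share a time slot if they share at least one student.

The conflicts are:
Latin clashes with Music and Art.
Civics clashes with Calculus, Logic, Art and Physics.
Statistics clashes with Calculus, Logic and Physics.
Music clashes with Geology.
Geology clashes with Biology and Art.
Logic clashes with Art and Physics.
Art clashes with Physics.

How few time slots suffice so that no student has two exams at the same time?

4

Civics, Logic, Art, Physics are mutually in conflict, so at least 4 time slots are needed.
4 time slots suffice: time slot 1 → {Statistics, Music, Biology, Art}; time slot 2 → {Latin, Civics, Geology}; time slot 3 → {Calculus, Logic}; time slot 4 → {Physics}. Each listed conflict is separated.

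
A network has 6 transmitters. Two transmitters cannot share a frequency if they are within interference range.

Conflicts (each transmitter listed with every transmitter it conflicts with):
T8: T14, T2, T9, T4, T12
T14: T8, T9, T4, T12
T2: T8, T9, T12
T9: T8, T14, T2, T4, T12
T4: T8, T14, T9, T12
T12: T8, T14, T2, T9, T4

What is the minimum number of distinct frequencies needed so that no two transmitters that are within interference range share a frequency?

T8, T14, T9, T4, T12 pairwise conflict, so at least 5 frequencies are needed.
5 frequencies suffice: frequency 1 → {T12}; frequency 2 → {T8}; frequency 3 → {T9}; frequency 4 → {T14, T2}; frequency 5 → {T4}. Every pair that conflicts lands in different frequencies.

5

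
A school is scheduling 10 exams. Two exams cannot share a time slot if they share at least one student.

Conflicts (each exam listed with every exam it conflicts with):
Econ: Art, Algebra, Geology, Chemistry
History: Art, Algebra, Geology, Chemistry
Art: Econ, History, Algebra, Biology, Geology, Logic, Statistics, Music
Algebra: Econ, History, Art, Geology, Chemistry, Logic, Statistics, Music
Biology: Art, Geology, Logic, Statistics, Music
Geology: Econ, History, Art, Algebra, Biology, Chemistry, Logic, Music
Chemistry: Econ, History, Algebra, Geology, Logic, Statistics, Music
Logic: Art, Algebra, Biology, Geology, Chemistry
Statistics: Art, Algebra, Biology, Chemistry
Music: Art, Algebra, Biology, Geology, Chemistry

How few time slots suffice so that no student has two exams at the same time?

Algebra, Geology, Chemistry, Logic pairwise conflict, so at least 4 time slots are needed.
4 time slots suffice: time slot 1 → {Geology, Statistics}; time slot 2 → {Algebra, Biology}; time slot 3 → {Art, Chemistry}; time slot 4 → {Econ, History, Logic, Music}. Every pair that conflicts lands in different time slots.

4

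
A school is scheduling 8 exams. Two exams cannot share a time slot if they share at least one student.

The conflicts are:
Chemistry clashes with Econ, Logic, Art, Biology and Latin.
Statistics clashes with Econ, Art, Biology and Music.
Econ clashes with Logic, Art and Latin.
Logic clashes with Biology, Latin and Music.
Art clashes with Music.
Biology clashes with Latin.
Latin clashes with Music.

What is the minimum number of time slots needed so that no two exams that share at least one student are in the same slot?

Chemistry, Econ, Logic, Latin pairwise conflict, so at least 4 time slots are needed.
A valid assignment using 4 time slots: Chemistry=2, Statistics=2, Econ=1, Logic=3, Art=3, Biology=1, Latin=4, Music=1. No two conflicting exams share a time slot.

4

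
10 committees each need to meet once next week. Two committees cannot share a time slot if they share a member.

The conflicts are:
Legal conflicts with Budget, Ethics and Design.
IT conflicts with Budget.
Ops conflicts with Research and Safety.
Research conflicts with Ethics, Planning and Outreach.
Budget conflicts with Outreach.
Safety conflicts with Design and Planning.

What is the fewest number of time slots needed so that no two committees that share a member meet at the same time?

3

The cycle Research-Ethics-Legal-Budget-Outreach-Research has odd length 5, so it cannot be 2-colored; at least 3 time slots are needed.
3 time slots suffice: time slot 1 → {Legal, IT, Research, Safety}; time slot 2 → {Ops, Budget, Ethics, Design, Planning}; time slot 3 → {Outreach}. No two conflicting committees share a time slot.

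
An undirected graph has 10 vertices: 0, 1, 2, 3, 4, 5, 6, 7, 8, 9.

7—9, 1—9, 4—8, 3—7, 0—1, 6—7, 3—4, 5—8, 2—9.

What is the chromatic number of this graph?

2

5 and 8 are adjacent, so at least 2 colors are needed.
A valid assignment using 2 colors: 0=b, 1=a, 2=a, 3=b, 4=a, 5=a, 6=b, 7=a, 8=b, 9=b. Every edge joins two different colors.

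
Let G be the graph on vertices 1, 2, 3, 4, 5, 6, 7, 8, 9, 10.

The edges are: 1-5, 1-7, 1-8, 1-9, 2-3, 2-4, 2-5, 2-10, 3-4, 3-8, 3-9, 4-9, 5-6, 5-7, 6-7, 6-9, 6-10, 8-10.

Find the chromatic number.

3

3, 4, 9 are mutually adjacent, so at least 3 colors are needed.
One proper 3-coloring: 1=red, 2=blue, 3=red, 4=green, 5=green, 6=red, 7=blue, 8=blue, 9=blue, 10=green. Every edge joins two different colors.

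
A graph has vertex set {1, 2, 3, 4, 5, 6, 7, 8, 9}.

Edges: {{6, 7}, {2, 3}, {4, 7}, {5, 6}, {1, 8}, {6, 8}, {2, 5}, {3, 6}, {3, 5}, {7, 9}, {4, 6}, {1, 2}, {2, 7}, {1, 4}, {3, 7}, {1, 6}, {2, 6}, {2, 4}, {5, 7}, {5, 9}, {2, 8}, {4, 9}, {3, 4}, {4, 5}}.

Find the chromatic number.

2, 3, 4, 5, 6, 7 form a clique, so at least 6 colors are needed.
6 colors suffice: color red → {6, 9}; color blue → {4, 8}; color green → {2}; color yellow → {1, 7}; color purple → {5}; color orange → {3}. No two adjacent vertices share a color.

6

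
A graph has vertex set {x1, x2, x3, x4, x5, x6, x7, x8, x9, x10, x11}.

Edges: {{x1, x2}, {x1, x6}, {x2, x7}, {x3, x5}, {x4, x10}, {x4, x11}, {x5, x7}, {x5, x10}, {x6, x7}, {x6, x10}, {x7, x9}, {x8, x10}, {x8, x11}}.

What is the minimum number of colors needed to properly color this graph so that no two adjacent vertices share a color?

2

x8 and x11 are adjacent, so at least 2 colors are needed.
2 colors suffice: color 1 → {x1, x3, x7, x10, x11}; color 2 → {x2, x4, x5, x6, x8, x9}. Every edge joins two different colors.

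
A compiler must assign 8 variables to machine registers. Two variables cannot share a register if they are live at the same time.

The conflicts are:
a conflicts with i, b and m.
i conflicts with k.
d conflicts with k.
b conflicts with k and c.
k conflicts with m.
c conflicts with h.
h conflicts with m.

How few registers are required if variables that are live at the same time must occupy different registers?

The cycle h-m-a-b-c-h has odd length 5, so it cannot be 2-colored; at least 3 registers are needed.
3 registers suffice: register 1 → {a, k, c}; register 2 → {i, d, b, m}; register 3 → {h}. Every pair that conflicts lands in different registers.

3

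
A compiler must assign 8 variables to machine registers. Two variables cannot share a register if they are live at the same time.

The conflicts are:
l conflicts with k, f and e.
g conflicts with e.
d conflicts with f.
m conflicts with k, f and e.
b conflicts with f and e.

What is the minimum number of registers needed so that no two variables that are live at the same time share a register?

l and k conflict, so at least 2 registers are needed.
2 registers suffice: register 1 → {k, f, e}; register 2 → {l, g, d, m, b}. Each listed conflict is separated.

2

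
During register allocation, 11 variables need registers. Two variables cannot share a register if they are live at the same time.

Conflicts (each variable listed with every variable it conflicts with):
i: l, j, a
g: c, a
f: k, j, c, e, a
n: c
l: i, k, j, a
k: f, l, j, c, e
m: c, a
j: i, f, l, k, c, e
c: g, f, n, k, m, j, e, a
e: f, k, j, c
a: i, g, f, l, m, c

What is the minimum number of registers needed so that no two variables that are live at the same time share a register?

f, k, j, c, e are mutually in conflict, so at least 5 registers are needed.
5 registers suffice: i=3, g=3, f=3, n=2, l=1, k=4, m=3, j=2, c=1, e=5, a=2. Each listed conflict is separated.

5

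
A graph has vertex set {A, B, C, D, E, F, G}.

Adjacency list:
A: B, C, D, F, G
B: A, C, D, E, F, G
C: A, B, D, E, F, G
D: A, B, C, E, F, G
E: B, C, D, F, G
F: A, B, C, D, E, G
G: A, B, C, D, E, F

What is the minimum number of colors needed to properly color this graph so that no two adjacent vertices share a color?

6

A, B, C, D, F, G are pairwise adjacent (a clique of size 6), so at least 6 colors are needed.
A valid assignment using 6 colors: A=6, B=1, C=5, D=4, E=6, F=2, G=3. Every edge joins two different colors.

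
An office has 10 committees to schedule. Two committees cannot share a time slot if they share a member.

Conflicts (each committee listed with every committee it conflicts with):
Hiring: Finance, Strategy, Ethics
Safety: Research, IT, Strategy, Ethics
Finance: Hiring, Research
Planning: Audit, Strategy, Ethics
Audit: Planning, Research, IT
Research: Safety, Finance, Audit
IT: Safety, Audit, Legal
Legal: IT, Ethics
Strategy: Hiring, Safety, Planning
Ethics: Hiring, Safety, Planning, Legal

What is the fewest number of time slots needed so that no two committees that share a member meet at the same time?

3

The cycle Hiring-Ethics-Safety-Research-Finance-Hiring has odd length 5, so it cannot be 2-colored; at least 3 time slots are needed.
3 time slots suffice: time slot 1 → {Hiring, Safety, Audit, Legal}; time slot 2 → {Research, IT, Strategy, Ethics}; time slot 3 → {Finance, Planning}. Every pair that conflicts lands in different time slots.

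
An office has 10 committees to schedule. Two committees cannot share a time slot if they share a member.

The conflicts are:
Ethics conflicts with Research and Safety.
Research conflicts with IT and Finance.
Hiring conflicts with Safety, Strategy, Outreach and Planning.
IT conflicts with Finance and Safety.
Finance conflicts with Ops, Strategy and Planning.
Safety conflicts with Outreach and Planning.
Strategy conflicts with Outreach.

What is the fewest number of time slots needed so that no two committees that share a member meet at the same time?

Research, IT, Finance are mutually in conflict, so at least 3 time slots are needed.
A valid assignment using 3 time slots: Ethics=2, Research=1, Hiring=2, IT=3, Finance=2, Ops=1, Safety=1, Strategy=1, Outreach=3, Planning=3. Each listed conflict is separated.

3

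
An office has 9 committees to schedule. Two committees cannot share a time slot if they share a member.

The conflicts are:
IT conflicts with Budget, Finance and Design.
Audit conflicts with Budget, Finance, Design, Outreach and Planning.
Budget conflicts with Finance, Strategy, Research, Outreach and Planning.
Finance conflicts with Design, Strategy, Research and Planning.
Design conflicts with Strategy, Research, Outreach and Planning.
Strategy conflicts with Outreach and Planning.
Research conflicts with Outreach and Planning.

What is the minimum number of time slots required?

4

Budget, Finance, Strategy, Planning are mutually in conflict, so at least 4 time slots are needed.
4 time slots suffice: time slot 1 → {Budget, Design}; time slot 2 → {Finance, Outreach}; time slot 3 → {IT, Planning}; time slot 4 → {Audit, Strategy, Research}. No two conflicting committees share a time slot.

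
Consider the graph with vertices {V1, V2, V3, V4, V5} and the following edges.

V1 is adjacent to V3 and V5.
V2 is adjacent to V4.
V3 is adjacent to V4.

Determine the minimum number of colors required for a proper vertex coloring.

V1 and V5 are adjacent, so at least 2 colors are needed.
2 colors suffice: color R → {V1, V4}; color B → {V2, V3, V5}. No two adjacent vertices share a color.

2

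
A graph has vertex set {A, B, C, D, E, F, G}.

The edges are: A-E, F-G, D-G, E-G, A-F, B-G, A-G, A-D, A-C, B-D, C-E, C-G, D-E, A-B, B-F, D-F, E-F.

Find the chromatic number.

A, B, D, F, G are mutually adjacent (a clique of size 5), so at least 5 colors are needed.
5 colors suffice: color red → {G}; color blue → {A}; color green → {C, D}; color yellow → {B, E}; color purple → {F}. No two adjacent vertices share a color.

5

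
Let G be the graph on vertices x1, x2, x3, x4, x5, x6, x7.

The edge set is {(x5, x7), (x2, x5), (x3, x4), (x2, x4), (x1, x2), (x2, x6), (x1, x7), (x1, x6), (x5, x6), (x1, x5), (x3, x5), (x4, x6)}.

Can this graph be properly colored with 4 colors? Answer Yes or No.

Yes

The chromatic number is 4. x1, x2, x5, x6 form a clique, so at least 4 colors are needed.
4 colors suffice: color 1 → {x4, x5}; color 2 → {x2, x3, x7}; color 3 → {x1}; color 4 → {x6}.
That is already a proper 4-coloring.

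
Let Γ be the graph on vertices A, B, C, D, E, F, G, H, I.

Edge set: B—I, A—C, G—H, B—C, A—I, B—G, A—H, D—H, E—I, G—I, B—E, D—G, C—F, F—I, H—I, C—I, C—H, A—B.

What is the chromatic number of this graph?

A, C, H, I form a clique, so at least 4 colors are needed.
4 colors suffice: color 1 → {D, I}; color 2 → {C, E, G}; color 3 → {B, F, H}; color 4 → {A}. Each edge has distinct colors on its endpoints.

4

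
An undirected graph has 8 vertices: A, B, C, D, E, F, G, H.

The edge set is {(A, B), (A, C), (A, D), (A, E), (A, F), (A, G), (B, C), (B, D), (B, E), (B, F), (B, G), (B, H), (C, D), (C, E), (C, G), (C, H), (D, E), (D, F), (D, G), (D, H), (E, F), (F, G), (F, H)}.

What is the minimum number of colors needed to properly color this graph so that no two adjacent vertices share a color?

5

A, B, C, D, G are mutually adjacent (a clique of size 5), so at least 5 colors are needed.
5 colors suffice: color red → {D}; color blue → {B}; color green → {C, F}; color yellow → {A, H}; color purple → {E, G}. Every edge joins two different colors.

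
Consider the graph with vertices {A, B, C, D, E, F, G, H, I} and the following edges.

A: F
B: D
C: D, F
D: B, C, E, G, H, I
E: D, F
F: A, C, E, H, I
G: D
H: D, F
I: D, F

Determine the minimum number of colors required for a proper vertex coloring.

C and F are adjacent, so at least 2 colors are needed.
2 colors suffice: color red → {D, F}; color blue → {A, B, C, E, G, H, I}. No two adjacent vertices share a color.

2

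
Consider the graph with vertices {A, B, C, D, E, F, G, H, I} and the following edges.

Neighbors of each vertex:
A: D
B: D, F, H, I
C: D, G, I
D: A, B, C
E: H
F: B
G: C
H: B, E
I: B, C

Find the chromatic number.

C and G are adjacent, so at least 2 colors are needed.
A valid assignment using 2 colors: A=1, B=1, C=1, D=2, E=1, F=2, G=2, H=2, I=2. Every edge joins two different colors.

2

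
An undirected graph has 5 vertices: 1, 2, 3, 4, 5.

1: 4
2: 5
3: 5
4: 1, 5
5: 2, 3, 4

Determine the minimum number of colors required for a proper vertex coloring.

4 and 5 are adjacent, so at least 2 colors are needed.
2 colors suffice: 1=a, 2=b, 3=b, 4=b, 5=a. Every edge joins two different colors.

2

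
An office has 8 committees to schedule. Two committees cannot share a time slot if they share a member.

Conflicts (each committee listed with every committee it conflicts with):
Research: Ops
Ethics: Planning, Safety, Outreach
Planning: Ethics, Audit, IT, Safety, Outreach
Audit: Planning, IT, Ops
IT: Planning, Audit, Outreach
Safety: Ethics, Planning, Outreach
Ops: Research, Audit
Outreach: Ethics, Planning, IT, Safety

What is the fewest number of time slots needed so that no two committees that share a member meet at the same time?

4

Ethics, Planning, Safety, Outreach pairwise conflict, so at least 4 time slots are needed.
4 time slots suffice: time slot 1 → {Planning, Ops}; time slot 2 → {Research, Audit, Outreach}; time slot 3 → {Ethics, IT}; time slot 4 → {Safety}. No two conflicting committees share a time slot.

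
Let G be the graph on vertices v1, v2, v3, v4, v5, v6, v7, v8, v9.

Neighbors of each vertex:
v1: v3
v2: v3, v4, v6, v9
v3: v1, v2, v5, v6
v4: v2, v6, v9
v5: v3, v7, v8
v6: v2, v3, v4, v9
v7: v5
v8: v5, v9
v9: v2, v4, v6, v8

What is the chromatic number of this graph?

4

v2, v4, v6, v9 are mutually adjacent (a clique of size 4), so at least 4 colors are needed.
4 colors suffice: color 1 → {v1, v5, v6}; color 2 → {v2, v7, v8}; color 3 → {v3, v9}; color 4 → {v4}. Every edge joins two different colors.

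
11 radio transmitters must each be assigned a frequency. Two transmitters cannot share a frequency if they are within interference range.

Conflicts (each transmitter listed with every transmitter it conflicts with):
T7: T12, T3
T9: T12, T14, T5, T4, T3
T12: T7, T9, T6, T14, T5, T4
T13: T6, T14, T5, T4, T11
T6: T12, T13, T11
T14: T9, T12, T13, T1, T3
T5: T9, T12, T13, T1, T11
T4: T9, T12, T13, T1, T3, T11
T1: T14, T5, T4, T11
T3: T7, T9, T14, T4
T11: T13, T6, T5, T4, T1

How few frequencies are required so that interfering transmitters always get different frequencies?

T13, T4, T11 are mutually in conflict, so at least 3 frequencies are needed.
3 frequencies suffice: frequency 1 → {T7, T6, T14, T5, T4}; frequency 2 → {T12, T3, T11}; frequency 3 → {T9, T13, T1}. No two conflicting transmitters share a frequency.

3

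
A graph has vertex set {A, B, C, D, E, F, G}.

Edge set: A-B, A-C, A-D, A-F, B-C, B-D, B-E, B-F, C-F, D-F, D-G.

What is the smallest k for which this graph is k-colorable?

A, B, C, F are pairwise adjacent (a clique of size 4), so at least 4 colors are needed.
One proper 4-coloring: A=4, B=1, C=3, D=3, E=2, F=2, G=1. Each edge has distinct colors on its endpoints.

4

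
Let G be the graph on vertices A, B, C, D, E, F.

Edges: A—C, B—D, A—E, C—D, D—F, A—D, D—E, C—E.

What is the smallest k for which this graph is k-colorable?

4

A, C, D, E form a clique, so at least 4 colors are needed.
4 colors suffice: color 1 → {D}; color 2 → {A, B, F}; color 3 → {C}; color 4 → {E}. No two adjacent vertices share a color.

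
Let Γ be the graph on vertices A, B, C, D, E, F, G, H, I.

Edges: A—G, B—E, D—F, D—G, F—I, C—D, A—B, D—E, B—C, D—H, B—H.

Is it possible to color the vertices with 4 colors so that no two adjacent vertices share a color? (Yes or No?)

The chromatic number is 3. The cycle A-B-C-D-G-A has odd length 5, so it cannot be 2-colored; at least 3 colors are needed.
A valid assignment using 3 colors: A=green, B=red, C=blue, D=red, E=blue, F=blue, G=blue, H=blue, I=red.
Since 4 ≥ 3, a proper 4-coloring certainly exists.

Yes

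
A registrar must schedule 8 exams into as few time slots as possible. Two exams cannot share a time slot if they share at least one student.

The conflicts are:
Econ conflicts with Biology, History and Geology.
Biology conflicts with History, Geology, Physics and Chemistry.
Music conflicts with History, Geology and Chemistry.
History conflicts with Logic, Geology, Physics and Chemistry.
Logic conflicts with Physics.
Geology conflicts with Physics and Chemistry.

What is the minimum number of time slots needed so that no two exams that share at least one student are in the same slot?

Econ, Biology, History, Geology pairwise conflict, so at least 4 time slots are needed.
4 time slots suffice: time slot 1 → {History}; time slot 2 → {Logic, Geology}; time slot 3 → {Biology, Music}; time slot 4 → {Econ, Physics, Chemistry}. No two conflicting exams share a time slot.

4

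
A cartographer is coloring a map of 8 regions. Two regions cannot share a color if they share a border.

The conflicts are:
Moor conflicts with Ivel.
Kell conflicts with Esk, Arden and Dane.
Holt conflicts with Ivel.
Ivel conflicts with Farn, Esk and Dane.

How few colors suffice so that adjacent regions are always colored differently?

Kell and Esk conflict, so at least 2 colors are needed.
One proper 2-coloring: Moor=2, Kell=1, Holt=2, Ivel=1, Farn=2, Esk=2, Arden=2, Dane=2. Every pair that conflicts lands in different colors.

2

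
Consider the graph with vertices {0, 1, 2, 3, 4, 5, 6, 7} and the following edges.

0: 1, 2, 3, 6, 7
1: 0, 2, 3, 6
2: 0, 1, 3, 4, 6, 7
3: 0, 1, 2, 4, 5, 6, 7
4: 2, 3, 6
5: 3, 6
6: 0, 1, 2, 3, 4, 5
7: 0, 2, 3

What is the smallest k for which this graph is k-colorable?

5

0, 1, 2, 3, 6 are mutually adjacent (a clique of size 5), so at least 5 colors are needed.
One proper 5-coloring: 0=d, 1=e, 2=c, 3=a, 4=d, 5=c, 6=b, 7=b. Each edge has distinct colors on its endpoints.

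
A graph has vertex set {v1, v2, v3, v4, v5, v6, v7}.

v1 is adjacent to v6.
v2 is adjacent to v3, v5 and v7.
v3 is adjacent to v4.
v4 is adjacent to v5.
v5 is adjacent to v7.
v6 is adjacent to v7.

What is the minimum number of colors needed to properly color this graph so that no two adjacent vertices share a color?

v2, v5, v7 are mutually adjacent, so at least 3 colors are needed.
3 colors suffice: color red → {v3, v5, v6}; color blue → {v1, v4, v7}; color green → {v2}. No two adjacent vertices share a color.

3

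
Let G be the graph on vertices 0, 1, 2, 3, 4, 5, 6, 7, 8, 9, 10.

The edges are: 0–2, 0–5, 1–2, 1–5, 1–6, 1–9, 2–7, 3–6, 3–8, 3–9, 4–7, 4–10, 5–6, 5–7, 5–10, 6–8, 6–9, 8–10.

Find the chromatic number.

3, 6, 8 form a triangle, so at least 3 colors are needed.
3 colors suffice: 0=c, 1=c, 2=a, 3=c, 4=b, 5=b, 6=a, 7=c, 8=b, 9=b, 10=a. Every edge joins two different colors.

3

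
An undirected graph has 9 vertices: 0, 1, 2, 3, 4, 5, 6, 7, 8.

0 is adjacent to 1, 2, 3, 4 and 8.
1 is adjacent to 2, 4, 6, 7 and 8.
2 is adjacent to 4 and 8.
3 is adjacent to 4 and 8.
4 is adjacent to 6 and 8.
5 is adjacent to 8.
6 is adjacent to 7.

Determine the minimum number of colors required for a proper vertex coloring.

5

0, 1, 2, 4, 8 are mutually adjacent (a clique of size 5), so at least 5 colors are needed.
One proper 5-coloring: 0=d, 1=c, 2=e, 3=c, 4=a, 5=a, 6=b, 7=a, 8=b. No two adjacent vertices share a color.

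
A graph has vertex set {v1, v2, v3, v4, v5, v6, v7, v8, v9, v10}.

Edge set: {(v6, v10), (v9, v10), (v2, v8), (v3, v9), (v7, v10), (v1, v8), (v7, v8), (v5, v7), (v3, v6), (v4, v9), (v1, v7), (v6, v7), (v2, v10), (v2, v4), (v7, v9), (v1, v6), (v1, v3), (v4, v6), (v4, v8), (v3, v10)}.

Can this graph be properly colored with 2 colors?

No

v2, v4, v8 are pairwise adjacent, so at least 3 colors are needed.
So 2 colors are not enough.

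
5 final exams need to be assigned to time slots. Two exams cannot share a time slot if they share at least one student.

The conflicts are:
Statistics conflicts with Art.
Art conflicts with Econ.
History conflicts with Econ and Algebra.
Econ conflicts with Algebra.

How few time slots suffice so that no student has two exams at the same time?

History, Econ, Algebra pairwise conflict, so at least 3 time slots are needed.
Using 3 time slots: Statistics=1, Art=2, History=3, Econ=1, Algebra=2. Every pair that conflicts lands in different time slots.

3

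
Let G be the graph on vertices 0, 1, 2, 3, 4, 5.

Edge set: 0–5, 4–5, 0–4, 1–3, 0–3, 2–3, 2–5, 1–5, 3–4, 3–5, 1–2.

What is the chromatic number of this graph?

4

1, 2, 3, 5 are mutually adjacent (a clique of size 4), so at least 4 colors are needed.
4 colors suffice: color a → {3}; color b → {5}; color c → {0, 2}; color d → {1, 4}. No two adjacent vertices share a color.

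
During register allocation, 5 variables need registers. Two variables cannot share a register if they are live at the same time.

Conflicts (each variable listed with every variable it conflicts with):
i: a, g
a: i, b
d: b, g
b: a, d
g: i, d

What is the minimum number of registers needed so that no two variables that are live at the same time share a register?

The cycle d-g-i-a-b-d has odd length 5, so it cannot be 2-colored; at least 3 registers are needed.
3 registers suffice: i=1, a=2, d=3, b=1, g=2. Every pair that conflicts lands in different registers.

3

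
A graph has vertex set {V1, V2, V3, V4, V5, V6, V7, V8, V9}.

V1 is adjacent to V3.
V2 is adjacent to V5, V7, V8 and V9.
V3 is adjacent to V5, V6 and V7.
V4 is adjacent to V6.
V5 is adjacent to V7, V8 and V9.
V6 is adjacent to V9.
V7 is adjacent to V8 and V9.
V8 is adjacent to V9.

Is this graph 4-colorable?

V2, V5, V7, V8, V9 form a clique, so at least 5 colors are needed.
So 4 colors are not enough.

No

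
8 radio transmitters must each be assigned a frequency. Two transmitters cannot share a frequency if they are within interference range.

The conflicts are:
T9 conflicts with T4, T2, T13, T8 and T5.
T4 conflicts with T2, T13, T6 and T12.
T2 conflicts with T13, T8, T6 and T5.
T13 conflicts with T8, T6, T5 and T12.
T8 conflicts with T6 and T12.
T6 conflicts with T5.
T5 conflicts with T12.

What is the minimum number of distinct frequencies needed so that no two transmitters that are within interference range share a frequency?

T2, T13, T6, T5 are mutually in conflict, so at least 4 frequencies are needed.
4 frequencies suffice: frequency 1 → {T13}; frequency 2 → {T2, T12}; frequency 3 → {T4, T8, T5}; frequency 4 → {T9, T6}. No two conflicting transmitters share a frequency.

4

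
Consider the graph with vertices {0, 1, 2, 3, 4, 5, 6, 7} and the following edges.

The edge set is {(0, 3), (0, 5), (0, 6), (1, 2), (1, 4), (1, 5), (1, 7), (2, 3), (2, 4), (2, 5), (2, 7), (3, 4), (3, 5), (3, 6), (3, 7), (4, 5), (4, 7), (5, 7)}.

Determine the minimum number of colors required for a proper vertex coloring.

1, 2, 4, 5, 7 form a clique, so at least 5 colors are needed.
5 colors suffice: color red → {5, 6}; color blue → {1, 3}; color green → {0, 4}; color yellow → {2}; color purple → {7}. Each edge has distinct colors on its endpoints.

5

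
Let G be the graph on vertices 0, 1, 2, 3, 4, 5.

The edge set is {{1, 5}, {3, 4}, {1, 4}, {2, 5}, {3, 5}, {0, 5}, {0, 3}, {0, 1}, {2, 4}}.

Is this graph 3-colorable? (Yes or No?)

Yes

The chromatic number is 3. 0, 1, 5 form a triangle, so at least 3 colors are needed.
One proper 3-coloring: 0=green, 1=blue, 2=blue, 3=blue, 4=red, 5=red.
That is already a proper 3-coloring.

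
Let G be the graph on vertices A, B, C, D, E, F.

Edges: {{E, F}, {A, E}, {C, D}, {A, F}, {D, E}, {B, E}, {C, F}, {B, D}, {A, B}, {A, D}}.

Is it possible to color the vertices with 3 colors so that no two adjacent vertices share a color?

No

A, B, D, E form a clique, so at least 4 colors are needed.
So 3 colors are not enough.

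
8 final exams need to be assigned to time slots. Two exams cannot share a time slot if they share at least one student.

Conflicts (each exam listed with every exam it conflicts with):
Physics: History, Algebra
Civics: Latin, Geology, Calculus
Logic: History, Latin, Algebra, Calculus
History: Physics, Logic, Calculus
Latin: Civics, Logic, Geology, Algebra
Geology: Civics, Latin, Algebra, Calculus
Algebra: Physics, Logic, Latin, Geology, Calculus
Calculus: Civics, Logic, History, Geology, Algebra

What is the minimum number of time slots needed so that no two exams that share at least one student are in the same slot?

Logic, History, Calculus are mutually in conflict, so at least 3 time slots are needed.
3 time slots suffice: time slot 1 → {Physics, Latin, Calculus}; time slot 2 → {Civics, History, Algebra}; time slot 3 → {Logic, Geology}. Every pair that conflicts lands in different time slots.

3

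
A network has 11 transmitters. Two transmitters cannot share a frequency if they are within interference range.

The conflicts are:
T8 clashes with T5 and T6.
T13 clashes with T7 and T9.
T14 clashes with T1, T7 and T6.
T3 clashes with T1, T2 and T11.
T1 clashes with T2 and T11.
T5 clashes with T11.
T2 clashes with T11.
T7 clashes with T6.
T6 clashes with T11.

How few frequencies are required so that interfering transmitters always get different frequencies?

T3, T1, T2, T11 pairwise conflict, so at least 4 frequencies are needed.
A valid assignment using 4 frequencies: T8=1, T13=1, T14=1, T3=4, T1=2, T5=2, T2=3, T7=3, T6=2, T9=2, T11=1. No two conflicting transmitters share a frequency.

4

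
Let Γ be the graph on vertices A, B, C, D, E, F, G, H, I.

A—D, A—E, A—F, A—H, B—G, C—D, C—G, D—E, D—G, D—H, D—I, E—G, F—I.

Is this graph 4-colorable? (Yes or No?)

The chromatic number is 3. A, D, H are pairwise adjacent, so at least 3 colors are needed.
3 colors suffice: color red → {B, D, F}; color blue → {A, G, I}; color green → {C, E, H}.
Since 4 ≥ 3, a proper 4-coloring certainly exists.

Yes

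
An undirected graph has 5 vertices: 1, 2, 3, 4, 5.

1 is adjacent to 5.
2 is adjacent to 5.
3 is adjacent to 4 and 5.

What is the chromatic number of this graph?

1 and 5 are adjacent, so at least 2 colors are needed.
2 colors suffice: color red → {4, 5}; color blue → {1, 2, 3}. No two adjacent vertices share a color.

2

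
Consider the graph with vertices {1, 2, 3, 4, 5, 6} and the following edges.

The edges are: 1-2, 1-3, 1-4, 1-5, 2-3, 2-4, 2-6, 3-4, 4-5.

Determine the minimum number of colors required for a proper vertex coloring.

1, 2, 3, 4 are mutually adjacent (a clique of size 4), so at least 4 colors are needed.
A valid assignment using 4 colors: 1=green, 2=blue, 3=yellow, 4=red, 5=blue, 6=red. Each edge has distinct colors on its endpoints.

4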